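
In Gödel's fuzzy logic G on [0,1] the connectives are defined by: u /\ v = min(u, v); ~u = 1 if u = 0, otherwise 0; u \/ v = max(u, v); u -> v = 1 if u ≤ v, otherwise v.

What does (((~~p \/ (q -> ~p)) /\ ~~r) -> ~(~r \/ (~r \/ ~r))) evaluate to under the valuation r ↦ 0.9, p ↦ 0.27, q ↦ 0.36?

~p: Gödel ¬ of 0.27 = 0 (operand ≠ 0)
~~p: Gödel ¬ of 0 = 1 (operand is 0)
~p: Gödel ¬ of 0.27 = 0 (operand ≠ 0)
(q -> ~p): 0.36 > 0, so result = 0
(~~p \/ (q -> ~p)) = max(1, 0) = 1
~r: Gödel ¬ of 0.9 = 0 (operand ≠ 0)
~~r: Gödel ¬ of 0 = 1 (operand is 0)
((~~p \/ (q -> ~p)) /\ ~~r) = min(1, 1) = 1
~r: Gödel ¬ of 0.9 = 0 (operand ≠ 0)
~r: Gödel ¬ of 0.9 = 0 (operand ≠ 0)
~r: Gödel ¬ of 0.9 = 0 (operand ≠ 0)
(~r \/ ~r) = max(0, 0) = 0
(~r \/ (~r \/ ~r)) = max(0, 0) = 0
~(~r \/ (~r \/ ~r)): Gödel ¬ of 0 = 1 (operand is 0)
(((~~p \/ (q -> ~p)) /\ ~~r) -> ~(~r \/ (~r \/ ~r))): 1 ≤ 1, so result = 1

1.00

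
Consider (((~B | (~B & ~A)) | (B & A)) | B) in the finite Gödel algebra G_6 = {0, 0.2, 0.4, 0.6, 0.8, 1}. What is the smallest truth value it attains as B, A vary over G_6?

The minimum is attained at B = 0.2, A = 0:
  ~B: Gödel ¬ of 0.2 = 0 (operand ≠ 0)
  ~B: Gödel ¬ of 0.2 = 0 (operand ≠ 0)
  ~A: Gödel ¬ of 0 = 1 (operand is 0)
  (~B & ~A) = min(0, 1) = 0
  (~B | (~B & ~A)) = max(0, 0) = 0
  (B & A) = min(0.2, 0) = 0
  ((~B | (~B & ~A)) | (B & A)) = max(0, 0) = 0
  (((~B | (~B & ~A)) | (B & A)) | B) = max(0, 0.2) = 0.2
Checking all 36 assignments confirms none give a value below 0.20.

0.20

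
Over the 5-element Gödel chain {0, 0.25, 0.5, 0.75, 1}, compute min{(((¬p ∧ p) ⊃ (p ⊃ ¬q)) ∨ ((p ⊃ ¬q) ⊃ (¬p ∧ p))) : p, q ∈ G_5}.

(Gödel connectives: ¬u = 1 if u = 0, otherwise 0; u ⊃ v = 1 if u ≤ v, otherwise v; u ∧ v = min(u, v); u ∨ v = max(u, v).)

1.00

Every assignment gives 1. For instance at p = 0, q = 0:
  ¬p: Gödel ¬ of 0 = 1 (operand is 0)
  (¬p ∧ p) = min(1, 0) = 0
  ¬q: Gödel ¬ of 0 = 1 (operand is 0)
  (p ⊃ ¬q): 0 ≤ 1, so result = 1
  ((¬p ∧ p) ⊃ (p ⊃ ¬q)): 0 ≤ 1, so result = 1
  ¬q: Gödel ¬ of 0 = 1 (operand is 0)
  (p ⊃ ¬q): 0 ≤ 1, so result = 1
  ¬p: Gödel ¬ of 0 = 1 (operand is 0)
  (¬p ∧ p) = min(1, 0) = 0
  ((p ⊃ ¬q) ⊃ (¬p ∧ p)): 1 > 0, so result = 0
  (((¬p ∧ p) ⊃ (p ⊃ ¬q)) ∨ ((p ⊃ ¬q) ⊃ (¬p ∧ p))) = max(1, 0) = 1
All 25 assignments give value 1 — the formula is a G_5-tautology.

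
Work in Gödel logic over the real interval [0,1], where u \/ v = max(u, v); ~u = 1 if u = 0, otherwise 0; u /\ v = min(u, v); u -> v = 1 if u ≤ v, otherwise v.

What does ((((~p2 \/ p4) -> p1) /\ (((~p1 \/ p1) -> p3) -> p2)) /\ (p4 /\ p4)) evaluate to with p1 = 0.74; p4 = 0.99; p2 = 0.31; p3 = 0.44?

0.31

~p2: Gödel ¬ of 0.31 = 0 (operand ≠ 0)
(~p2 \/ p4) = max(0, 0.99) = 0.99
((~p2 \/ p4) -> p1): 0.99 > 0.74, so result = 0.74
~p1: Gödel ¬ of 0.74 = 0 (operand ≠ 0)
(~p1 \/ p1) = max(0, 0.74) = 0.74
((~p1 \/ p1) -> p3): 0.74 > 0.44, so result = 0.44
(((~p1 \/ p1) -> p3) -> p2): 0.44 > 0.31, so result = 0.31
(((~p2 \/ p4) -> p1) /\ (((~p1 \/ p1) -> p3) -> p2)) = min(0.74, 0.31) = 0.31
(p4 /\ p4) = min(0.99, 0.99) = 0.99
((((~p2 \/ p4) -> p1) /\ (((~p1 \/ p1) -> p3) -> p2)) /\ (p4 /\ p4)) = min(0.31, 0.99) = 0.31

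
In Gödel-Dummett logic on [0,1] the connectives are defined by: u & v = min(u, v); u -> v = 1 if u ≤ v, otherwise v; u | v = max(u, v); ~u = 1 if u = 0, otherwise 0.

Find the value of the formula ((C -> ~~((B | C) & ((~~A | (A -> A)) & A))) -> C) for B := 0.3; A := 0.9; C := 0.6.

0.60

(B | C) = max(0.3, 0.6) = 0.6
~A: Gödel ¬ of 0.9 = 0 (operand ≠ 0)
~~A: Gödel ¬ of 0 = 1 (operand is 0)
(A -> A): 0.9 ≤ 0.9, so result = 1
(~~A | (A -> A)) = max(1, 1) = 1
((~~A | (A -> A)) & A) = min(1, 0.9) = 0.9
((B | C) & ((~~A | (A -> A)) & A)) = min(0.6, 0.9) = 0.6
~((B | C) & ((~~A | (A -> A)) & A)): Gödel ¬ of 0.6 = 0 (operand ≠ 0)
~~((B | C) & ((~~A | (A -> A)) & A)): Gödel ¬ of 0 = 1 (operand is 0)
(C -> ~~((B | C) & ((~~A | (A -> A)) & A))): 0.6 ≤ 1, so result = 1
((C -> ~~((B | C) & ((~~A | (A -> A)) & A))) -> C): 1 > 0.6, so result = 0.6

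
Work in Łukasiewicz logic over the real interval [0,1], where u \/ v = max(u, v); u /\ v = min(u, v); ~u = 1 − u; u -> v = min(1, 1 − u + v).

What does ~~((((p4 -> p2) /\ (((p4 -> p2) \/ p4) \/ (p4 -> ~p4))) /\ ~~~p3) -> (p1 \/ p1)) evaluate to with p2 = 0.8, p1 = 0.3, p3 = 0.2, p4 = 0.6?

0.50

(p4 -> p2): min(1, 1 − 0.6 + 0.8) = 1
(p4 -> p2): min(1, 1 − 0.6 + 0.8) = 1
((p4 -> p2) \/ p4) = max(1, 0.6) = 1
~p4: Łukasiewicz ¬ gives 1 − 0.6 = 0.4
(p4 -> ~p4): min(1, 1 − 0.6 + 0.4) = 0.8
(((p4 -> p2) \/ p4) \/ (p4 -> ~p4)) = max(1, 0.8) = 1
((p4 -> p2) /\ (((p4 -> p2) \/ p4) \/ (p4 -> ~p4))) = min(1, 1) = 1
~p3: Łukasiewicz ¬ gives 1 − 0.2 = 0.8
~~p3: Łukasiewicz ¬ gives 1 − 0.8 = 0.2
~~~p3: Łukasiewicz ¬ gives 1 − 0.2 = 0.8
(((p4 -> p2) /\ (((p4 -> p2) \/ p4) \/ (p4 -> ~p4))) /\ ~~~p3) = min(1, 0.8) = 0.8
(p1 \/ p1) = max(0.3, 0.3) = 0.3
((((p4 -> p2) /\ (((p4 -> p2) \/ p4) \/ (p4 -> ~p4))) /\ ~~~p3) -> (p1 \/ p1)): min(1, 1 − 0.8 + 0.3) = 0.5
~((((p4 -> p2) /\ (((p4 -> p2) \/ p4) \/ (p4 -> ~p4))) /\ ~~~p3) -> (p1 \/ p1)): Łukasiewicz ¬ gives 1 − 0.5 = 0.5
~~((((p4 -> p2) /\ (((p4 -> p2) \/ p4) \/ (p4 -> ~p4))) /\ ~~~p3) -> (p1 \/ p1)): Łukasiewicz ¬ gives 1 − 0.5 = 0.5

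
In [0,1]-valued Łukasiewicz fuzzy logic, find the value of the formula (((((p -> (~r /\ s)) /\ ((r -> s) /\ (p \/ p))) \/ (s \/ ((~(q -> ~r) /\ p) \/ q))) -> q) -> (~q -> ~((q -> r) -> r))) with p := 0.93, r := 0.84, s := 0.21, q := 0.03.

~r: Łukasiewicz ¬ gives 1 − 0.84 = 0.16
(~r /\ s) = min(0.16, 0.21) = 0.16
(p -> (~r /\ s)): min(1, 1 − 0.93 + 0.16) = 0.23
(r -> s): min(1, 1 − 0.84 + 0.21) = 0.37
(p \/ p) = max(0.93, 0.93) = 0.93
((r -> s) /\ (p \/ p)) = min(0.37, 0.93) = 0.37
((p -> (~r /\ s)) /\ ((r -> s) /\ (p \/ p))) = min(0.23, 0.37) = 0.23
~r: Łukasiewicz ¬ gives 1 − 0.84 = 0.16
(q -> ~r): min(1, 1 − 0.03 + 0.16) = 1
~(q -> ~r): Łukasiewicz ¬ gives 1 − 1 = 0
(~(q -> ~r) /\ p) = min(0, 0.93) = 0
((~(q -> ~r) /\ p) \/ q) = max(0, 0.03) = 0.03
(s \/ ((~(q -> ~r) /\ p) \/ q)) = max(0.21, 0.03) = 0.21
(((p -> (~r /\ s)) /\ ((r -> s) /\ (p \/ p))) \/ (s \/ ((~(q -> ~r) /\ p) \/ q))) = max(0.23, 0.21) = 0.23
((((p -> (~r /\ s)) /\ ((r -> s) /\ (p \/ p))) \/ (s \/ ((~(q -> ~r) /\ p) \/ q))) -> q): min(1, 1 − 0.23 + 0.03) = 0.8
~q: Łukasiewicz ¬ gives 1 − 0.03 = 0.97
(q -> r): min(1, 1 − 0.03 + 0.84) = 1
((q -> r) -> r): min(1, 1 − 1 + 0.84) = 0.84
~((q -> r) -> r): Łukasiewicz ¬ gives 1 − 0.84 = 0.16
(~q -> ~((q -> r) -> r)): min(1, 1 − 0.97 + 0.16) = 0.19
(((((p -> (~r /\ s)) /\ ((r -> s) /\ (p \/ p))) \/ (s \/ ((~(q -> ~r) /\ p) \/ q))) -> q) -> (~q -> ~((q -> r) -> r))): min(1, 1 − 0.8 + 0.19) = 0.39

0.39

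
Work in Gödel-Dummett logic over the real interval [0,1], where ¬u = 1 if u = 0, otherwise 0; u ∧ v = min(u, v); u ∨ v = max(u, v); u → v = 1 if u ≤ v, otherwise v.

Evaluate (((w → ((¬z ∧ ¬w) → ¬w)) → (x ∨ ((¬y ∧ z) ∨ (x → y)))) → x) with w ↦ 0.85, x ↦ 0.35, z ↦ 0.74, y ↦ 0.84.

0.35

¬z: Gödel ¬ of 0.74 = 0 (operand ≠ 0)
¬w: Gödel ¬ of 0.85 = 0 (operand ≠ 0)
(¬z ∧ ¬w) = min(0, 0) = 0
¬w: Gödel ¬ of 0.85 = 0 (operand ≠ 0)
((¬z ∧ ¬w) → ¬w): 0 ≤ 0, so result = 1
(w → ((¬z ∧ ¬w) → ¬w)): 0.85 ≤ 1, so result = 1
¬y: Gödel ¬ of 0.84 = 0 (operand ≠ 0)
(¬y ∧ z) = min(0, 0.74) = 0
(x → y): 0.35 ≤ 0.84, so result = 1
((¬y ∧ z) ∨ (x → y)) = max(0, 1) = 1
(x ∨ ((¬y ∧ z) ∨ (x → y))) = max(0.35, 1) = 1
((w → ((¬z ∧ ¬w) → ¬w)) → (x ∨ ((¬y ∧ z) ∨ (x → y)))): 1 ≤ 1, so result = 1
(((w → ((¬z ∧ ¬w) → ¬w)) → (x ∨ ((¬y ∧ z) ∨ (x → y)))) → x): 1 > 0.35, so result = 0.35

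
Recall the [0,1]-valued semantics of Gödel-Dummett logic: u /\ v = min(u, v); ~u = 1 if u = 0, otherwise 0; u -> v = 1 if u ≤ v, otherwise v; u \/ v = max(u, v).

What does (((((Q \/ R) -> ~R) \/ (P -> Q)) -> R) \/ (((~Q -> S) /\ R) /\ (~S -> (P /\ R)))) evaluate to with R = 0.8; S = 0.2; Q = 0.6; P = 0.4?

0.80

(Q \/ R) = max(0.6, 0.8) = 0.8
~R: Gödel ¬ of 0.8 = 0 (operand ≠ 0)
((Q \/ R) -> ~R): 0.8 > 0, so result = 0
(P -> Q): 0.4 ≤ 0.6, so result = 1
(((Q \/ R) -> ~R) \/ (P -> Q)) = max(0, 1) = 1
((((Q \/ R) -> ~R) \/ (P -> Q)) -> R): 1 > 0.8, so result = 0.8
~Q: Gödel ¬ of 0.6 = 0 (operand ≠ 0)
(~Q -> S): 0 ≤ 0.2, so result = 1
((~Q -> S) /\ R) = min(1, 0.8) = 0.8
~S: Gödel ¬ of 0.2 = 0 (operand ≠ 0)
(P /\ R) = min(0.4, 0.8) = 0.4
(~S -> (P /\ R)): 0 ≤ 0.4, so result = 1
(((~Q -> S) /\ R) /\ (~S -> (P /\ R))) = min(0.8, 1) = 0.8
(((((Q \/ R) -> ~R) \/ (P -> Q)) -> R) \/ (((~Q -> S) /\ R) /\ (~S -> (P /\ R)))) = max(0.8, 0.8) = 0.8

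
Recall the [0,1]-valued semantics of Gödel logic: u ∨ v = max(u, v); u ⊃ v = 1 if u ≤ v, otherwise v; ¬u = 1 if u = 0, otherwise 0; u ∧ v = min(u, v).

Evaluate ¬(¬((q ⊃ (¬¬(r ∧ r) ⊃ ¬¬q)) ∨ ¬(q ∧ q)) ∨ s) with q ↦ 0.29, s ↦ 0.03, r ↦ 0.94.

(r ∧ r) = min(0.94, 0.94) = 0.94
¬(r ∧ r): Gödel ¬ of 0.94 = 0 (operand ≠ 0)
¬¬(r ∧ r): Gödel ¬ of 0 = 1 (operand is 0)
¬q: Gödel ¬ of 0.29 = 0 (operand ≠ 0)
¬¬q: Gödel ¬ of 0 = 1 (operand is 0)
(¬¬(r ∧ r) ⊃ ¬¬q): 1 ≤ 1, so result = 1
(q ⊃ (¬¬(r ∧ r) ⊃ ¬¬q)): 0.29 ≤ 1, so result = 1
(q ∧ q) = min(0.29, 0.29) = 0.29
¬(q ∧ q): Gödel ¬ of 0.29 = 0 (operand ≠ 0)
((q ⊃ (¬¬(r ∧ r) ⊃ ¬¬q)) ∨ ¬(q ∧ q)) = max(1, 0) = 1
¬((q ⊃ (¬¬(r ∧ r) ⊃ ¬¬q)) ∨ ¬(q ∧ q)): Gödel ¬ of 1 = 0 (operand ≠ 0)
(¬((q ⊃ (¬¬(r ∧ r) ⊃ ¬¬q)) ∨ ¬(q ∧ q)) ∨ s) = max(0, 0.03) = 0.03
¬(¬((q ⊃ (¬¬(r ∧ r) ⊃ ¬¬q)) ∨ ¬(q ∧ q)) ∨ s): Gödel ¬ of 0.03 = 0 (operand ≠ 0)

0.00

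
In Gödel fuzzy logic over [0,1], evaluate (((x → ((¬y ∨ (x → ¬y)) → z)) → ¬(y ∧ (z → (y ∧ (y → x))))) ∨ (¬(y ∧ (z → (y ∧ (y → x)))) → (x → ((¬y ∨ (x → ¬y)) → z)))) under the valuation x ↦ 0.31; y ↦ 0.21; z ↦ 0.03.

¬y: Gödel ¬ of 0.21 = 0 (operand ≠ 0)
¬y: Gödel ¬ of 0.21 = 0 (operand ≠ 0)
(x → ¬y): 0.31 > 0, so result = 0
(¬y ∨ (x → ¬y)) = max(0, 0) = 0
((¬y ∨ (x → ¬y)) → z): 0 ≤ 0.03, so result = 1
(x → ((¬y ∨ (x → ¬y)) → z)): 0.31 ≤ 1, so result = 1
(y → x): 0.21 ≤ 0.31, so result = 1
(y ∧ (y → x)) = min(0.21, 1) = 0.21
(z → (y ∧ (y → x))): 0.03 ≤ 0.21, so result = 1
(y ∧ (z → (y ∧ (y → x)))) = min(0.21, 1) = 0.21
¬(y ∧ (z → (y ∧ (y → x)))): Gödel ¬ of 0.21 = 0 (operand ≠ 0)
((x → ((¬y ∨ (x → ¬y)) → z)) → ¬(y ∧ (z → (y ∧ (y → x))))): 1 > 0, so result = 0
(y → x): 0.21 ≤ 0.31, so result = 1
(y ∧ (y → x)) = min(0.21, 1) = 0.21
(z → (y ∧ (y → x))): 0.03 ≤ 0.21, so result = 1
(y ∧ (z → (y ∧ (y → x)))) = min(0.21, 1) = 0.21
¬(y ∧ (z → (y ∧ (y → x)))): Gödel ¬ of 0.21 = 0 (operand ≠ 0)
¬y: Gödel ¬ of 0.21 = 0 (operand ≠ 0)
¬y: Gödel ¬ of 0.21 = 0 (operand ≠ 0)
(x → ¬y): 0.31 > 0, so result = 0
(¬y ∨ (x → ¬y)) = max(0, 0) = 0
((¬y ∨ (x → ¬y)) → z): 0 ≤ 0.03, so result = 1
(x → ((¬y ∨ (x → ¬y)) → z)): 0.31 ≤ 1, so result = 1
(¬(y ∧ (z → (y ∧ (y → x)))) → (x → ((¬y ∨ (x → ¬y)) → z))): 0 ≤ 1, so result = 1
(((x → ((¬y ∨ (x → ¬y)) → z)) → ¬(y ∧ (z → (y ∧ (y → x))))) ∨ (¬(y ∧ (z → (y ∧ (y → x)))) → (x → ((¬y ∨ (x → ¬y)) → z)))) = max(0, 1) = 1

1.00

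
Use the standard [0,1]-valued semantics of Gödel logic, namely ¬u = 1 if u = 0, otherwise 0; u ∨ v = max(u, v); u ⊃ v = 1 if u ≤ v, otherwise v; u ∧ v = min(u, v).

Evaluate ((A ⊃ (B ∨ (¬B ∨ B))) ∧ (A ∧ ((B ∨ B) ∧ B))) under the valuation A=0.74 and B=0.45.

0.45

¬B: Gödel ¬ of 0.45 = 0 (operand ≠ 0)
(¬B ∨ B) = max(0, 0.45) = 0.45
(B ∨ (¬B ∨ B)) = max(0.45, 0.45) = 0.45
(A ⊃ (B ∨ (¬B ∨ B))): 0.74 > 0.45, so result = 0.45
(B ∨ B) = max(0.45, 0.45) = 0.45
((B ∨ B) ∧ B) = min(0.45, 0.45) = 0.45
(A ∧ ((B ∨ B) ∧ B)) = min(0.74, 0.45) = 0.45
((A ⊃ (B ∨ (¬B ∨ B))) ∧ (A ∧ ((B ∨ B) ∧ B))) = min(0.45, 0.45) = 0.45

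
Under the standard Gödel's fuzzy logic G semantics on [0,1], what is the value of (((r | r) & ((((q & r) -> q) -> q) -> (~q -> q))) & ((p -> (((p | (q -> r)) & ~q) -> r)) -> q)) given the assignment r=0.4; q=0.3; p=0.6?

0.30

(r | r) = max(0.4, 0.4) = 0.4
(q & r) = min(0.3, 0.4) = 0.3
((q & r) -> q): 0.3 ≤ 0.3, so result = 1
(((q & r) -> q) -> q): 1 > 0.3, so result = 0.3
~q: Gödel ¬ of 0.3 = 0 (operand ≠ 0)
(~q -> q): 0 ≤ 0.3, so result = 1
((((q & r) -> q) -> q) -> (~q -> q)): 0.3 ≤ 1, so result = 1
((r | r) & ((((q & r) -> q) -> q) -> (~q -> q))) = min(0.4, 1) = 0.4
(q -> r): 0.3 ≤ 0.4, so result = 1
(p | (q -> r)) = max(0.6, 1) = 1
~q: Gödel ¬ of 0.3 = 0 (operand ≠ 0)
((p | (q -> r)) & ~q) = min(1, 0) = 0
(((p | (q -> r)) & ~q) -> r): 0 ≤ 0.4, so result = 1
(p -> (((p | (q -> r)) & ~q) -> r)): 0.6 ≤ 1, so result = 1
((p -> (((p | (q -> r)) & ~q) -> r)) -> q): 1 > 0.3, so result = 0.3
(((r | r) & ((((q & r) -> q) -> q) -> (~q -> q))) & ((p -> (((p | (q -> r)) & ~q) -> r)) -> q)) = min(0.4, 0.3) = 0.3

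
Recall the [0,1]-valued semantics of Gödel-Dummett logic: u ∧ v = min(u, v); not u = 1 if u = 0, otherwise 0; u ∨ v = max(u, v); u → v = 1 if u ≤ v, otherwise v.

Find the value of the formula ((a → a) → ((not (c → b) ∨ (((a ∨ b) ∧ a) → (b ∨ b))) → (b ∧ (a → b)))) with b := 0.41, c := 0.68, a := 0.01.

(a → a): 0.01 ≤ 0.01, so result = 1
(c → b): 0.68 > 0.41, so result = 0.41
not (c → b): Gödel ¬ of 0.41 = 0 (operand ≠ 0)
(a ∨ b) = max(0.01, 0.41) = 0.41
((a ∨ b) ∧ a) = min(0.41, 0.01) = 0.01
(b ∨ b) = max(0.41, 0.41) = 0.41
(((a ∨ b) ∧ a) → (b ∨ b)): 0.01 ≤ 0.41, so result = 1
(not (c → b) ∨ (((a ∨ b) ∧ a) → (b ∨ b))) = max(0, 1) = 1
(a → b): 0.01 ≤ 0.41, so result = 1
(b ∧ (a → b)) = min(0.41, 1) = 0.41
((not (c → b) ∨ (((a ∨ b) ∧ a) → (b ∨ b))) → (b ∧ (a → b))): 1 > 0.41, so result = 0.41
((a → a) → ((not (c → b) ∨ (((a ∨ b) ∧ a) → (b ∨ b))) → (b ∧ (a → b)))): 1 > 0.41, so result = 0.41

0.41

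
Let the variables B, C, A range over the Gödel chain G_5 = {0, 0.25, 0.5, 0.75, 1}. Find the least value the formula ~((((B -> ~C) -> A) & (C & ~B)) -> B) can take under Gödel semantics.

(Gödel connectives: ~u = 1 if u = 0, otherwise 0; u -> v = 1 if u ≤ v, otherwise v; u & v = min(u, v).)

The minimum is attained at B = 0, C = 0, A = 0:
  ~C: Gödel ¬ of 0 = 1 (operand is 0)
  (B -> ~C): 0 ≤ 1, so result = 1
  ((B -> ~C) -> A): 1 > 0, so result = 0
  ~B: Gödel ¬ of 0 = 1 (operand is 0)
  (C & ~B) = min(0, 1) = 0
  (((B -> ~C) -> A) & (C & ~B)) = min(0, 0) = 0
  ((((B -> ~C) -> A) & (C & ~B)) -> B): 0 ≤ 0, so result = 1
  ~((((B -> ~C) -> A) & (C & ~B)) -> B): Gödel ¬ of 1 = 0 (operand ≠ 0)
Checking all 125 assignments confirms none give a value below 0.00.

0.00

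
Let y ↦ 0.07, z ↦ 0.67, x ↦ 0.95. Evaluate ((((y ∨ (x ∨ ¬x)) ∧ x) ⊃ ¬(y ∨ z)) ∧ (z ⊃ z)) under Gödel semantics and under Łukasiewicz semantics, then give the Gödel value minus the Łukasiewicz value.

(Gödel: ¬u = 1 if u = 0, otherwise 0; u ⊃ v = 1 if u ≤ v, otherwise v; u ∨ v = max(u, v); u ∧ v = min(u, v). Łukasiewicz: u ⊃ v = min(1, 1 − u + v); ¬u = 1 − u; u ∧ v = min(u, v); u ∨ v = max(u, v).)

-0.38

Gödel evaluation:
  ¬x: Gödel ¬ of 0.95 = 0 (operand ≠ 0)
  (x ∨ ¬x) = max(0.95, 0) = 0.95
  (y ∨ (x ∨ ¬x)) = max(0.07, 0.95) = 0.95
  ((y ∨ (x ∨ ¬x)) ∧ x) = min(0.95, 0.95) = 0.95
  (y ∨ z) = max(0.07, 0.67) = 0.67
  ¬(y ∨ z): Gödel ¬ of 0.67 = 0 (operand ≠ 0)
  (((y ∨ (x ∨ ¬x)) ∧ x) ⊃ ¬(y ∨ z)): 0.95 > 0, so result = 0
  (z ⊃ z): 0.67 ≤ 0.67, so result = 1
  ((((y ∨ (x ∨ ¬x)) ∧ x) ⊃ ¬(y ∨ z)) ∧ (z ⊃ z)) = min(0, 1) = 0
  Gödel value = 0
Łukasiewicz evaluation:
  ¬x: Łukasiewicz ¬ gives 1 − 0.95 = 0.05
  (x ∨ ¬x) = max(0.95, 0.05) = 0.95
  (y ∨ (x ∨ ¬x)) = max(0.07, 0.95) = 0.95
  ((y ∨ (x ∨ ¬x)) ∧ x) = min(0.95, 0.95) = 0.95
  (y ∨ z) = max(0.07, 0.67) = 0.67
  ¬(y ∨ z): Łukasiewicz ¬ gives 1 − 0.67 = 0.33
  (((y ∨ (x ∨ ¬x)) ∧ x) ⊃ ¬(y ∨ z)): min(1, 1 − 0.95 + 0.33) = 0.38
  (z ⊃ z): min(1, 1 − 0.67 + 0.67) = 1
  ((((y ∨ (x ∨ ¬x)) ∧ x) ⊃ ¬(y ∨ z)) ∧ (z ⊃ z)) = min(0.38, 1) = 0.38
  Łukasiewicz value = 0.38
Difference: 0 − 0.38 = -0.38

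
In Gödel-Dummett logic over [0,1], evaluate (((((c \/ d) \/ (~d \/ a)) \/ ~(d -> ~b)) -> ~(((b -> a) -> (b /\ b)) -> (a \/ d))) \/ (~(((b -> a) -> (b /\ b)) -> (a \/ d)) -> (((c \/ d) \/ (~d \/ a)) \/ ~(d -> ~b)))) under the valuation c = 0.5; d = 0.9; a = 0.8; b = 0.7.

1.00

(c \/ d) = max(0.5, 0.9) = 0.9
~d: Gödel ¬ of 0.9 = 0 (operand ≠ 0)
(~d \/ a) = max(0, 0.8) = 0.8
((c \/ d) \/ (~d \/ a)) = max(0.9, 0.8) = 0.9
~b: Gödel ¬ of 0.7 = 0 (operand ≠ 0)
(d -> ~b): 0.9 > 0, so result = 0
~(d -> ~b): Gödel ¬ of 0 = 1 (operand is 0)
(((c \/ d) \/ (~d \/ a)) \/ ~(d -> ~b)) = max(0.9, 1) = 1
(b -> a): 0.7 ≤ 0.8, so result = 1
(b /\ b) = min(0.7, 0.7) = 0.7
((b -> a) -> (b /\ b)): 1 > 0.7, so result = 0.7
(a \/ d) = max(0.8, 0.9) = 0.9
(((b -> a) -> (b /\ b)) -> (a \/ d)): 0.7 ≤ 0.9, so result = 1
~(((b -> a) -> (b /\ b)) -> (a \/ d)): Gödel ¬ of 1 = 0 (operand ≠ 0)
((((c \/ d) \/ (~d \/ a)) \/ ~(d -> ~b)) -> ~(((b -> a) -> (b /\ b)) -> (a \/ d))): 1 > 0, so result = 0
(b -> a): 0.7 ≤ 0.8, so result = 1
(b /\ b) = min(0.7, 0.7) = 0.7
((b -> a) -> (b /\ b)): 1 > 0.7, so result = 0.7
(a \/ d) = max(0.8, 0.9) = 0.9
(((b -> a) -> (b /\ b)) -> (a \/ d)): 0.7 ≤ 0.9, so result = 1
~(((b -> a) -> (b /\ b)) -> (a \/ d)): Gödel ¬ of 1 = 0 (operand ≠ 0)
(c \/ d) = max(0.5, 0.9) = 0.9
~d: Gödel ¬ of 0.9 = 0 (operand ≠ 0)
(~d \/ a) = max(0, 0.8) = 0.8
((c \/ d) \/ (~d \/ a)) = max(0.9, 0.8) = 0.9
~b: Gödel ¬ of 0.7 = 0 (operand ≠ 0)
(d -> ~b): 0.9 > 0, so result = 0
~(d -> ~b): Gödel ¬ of 0 = 1 (operand is 0)
(((c \/ d) \/ (~d \/ a)) \/ ~(d -> ~b)) = max(0.9, 1) = 1
(~(((b -> a) -> (b /\ b)) -> (a \/ d)) -> (((c \/ d) \/ (~d \/ a)) \/ ~(d -> ~b))): 0 ≤ 1, so result = 1
(((((c \/ d) \/ (~d \/ a)) \/ ~(d -> ~b)) -> ~(((b -> a) -> (b /\ b)) -> (a \/ d))) \/ (~(((b -> a) -> (b /\ b)) -> (a \/ d)) -> (((c \/ d) \/ (~d \/ a)) \/ ~(d -> ~b)))) = max(0, 1) = 1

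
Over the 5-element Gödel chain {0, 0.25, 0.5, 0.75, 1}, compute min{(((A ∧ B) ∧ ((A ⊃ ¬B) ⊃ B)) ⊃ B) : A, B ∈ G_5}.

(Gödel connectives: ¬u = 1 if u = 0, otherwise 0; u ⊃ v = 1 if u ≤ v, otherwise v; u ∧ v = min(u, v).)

Every assignment gives 1. For instance at A = 0, B = 0:
  (A ∧ B) = min(0, 0) = 0
  ¬B: Gödel ¬ of 0 = 1 (operand is 0)
  (A ⊃ ¬B): 0 ≤ 1, so result = 1
  ((A ⊃ ¬B) ⊃ B): 1 > 0, so result = 0
  ((A ∧ B) ∧ ((A ⊃ ¬B) ⊃ B)) = min(0, 0) = 0
  (((A ∧ B) ∧ ((A ⊃ ¬B) ⊃ B)) ⊃ B): 0 ≤ 0, so result = 1
All 25 assignments give value 1 — the formula is a G_5-tautology.

1.00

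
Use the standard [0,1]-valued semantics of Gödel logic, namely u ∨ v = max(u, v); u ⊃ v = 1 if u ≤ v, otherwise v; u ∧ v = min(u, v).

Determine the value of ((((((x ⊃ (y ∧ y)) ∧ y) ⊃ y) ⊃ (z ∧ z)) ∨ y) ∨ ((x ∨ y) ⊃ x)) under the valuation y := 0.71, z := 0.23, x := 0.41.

0.71

(y ∧ y) = min(0.71, 0.71) = 0.71
(x ⊃ (y ∧ y)): 0.41 ≤ 0.71, so result = 1
((x ⊃ (y ∧ y)) ∧ y) = min(1, 0.71) = 0.71
(((x ⊃ (y ∧ y)) ∧ y) ⊃ y): 0.71 ≤ 0.71, so result = 1
(z ∧ z) = min(0.23, 0.23) = 0.23
((((x ⊃ (y ∧ y)) ∧ y) ⊃ y) ⊃ (z ∧ z)): 1 > 0.23, so result = 0.23
(((((x ⊃ (y ∧ y)) ∧ y) ⊃ y) ⊃ (z ∧ z)) ∨ y) = max(0.23, 0.71) = 0.71
(x ∨ y) = max(0.41, 0.71) = 0.71
((x ∨ y) ⊃ x): 0.71 > 0.41, so result = 0.41
((((((x ⊃ (y ∧ y)) ∧ y) ⊃ y) ⊃ (z ∧ z)) ∨ y) ∨ ((x ∨ y) ⊃ x)) = max(0.71, 0.41) = 0.71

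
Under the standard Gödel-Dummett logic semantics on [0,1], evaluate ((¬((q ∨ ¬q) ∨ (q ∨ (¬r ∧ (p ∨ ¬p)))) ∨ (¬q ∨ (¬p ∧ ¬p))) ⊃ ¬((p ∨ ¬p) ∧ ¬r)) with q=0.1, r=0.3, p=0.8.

1.00

¬q: Gödel ¬ of 0.1 = 0 (operand ≠ 0)
(q ∨ ¬q) = max(0.1, 0) = 0.1
¬r: Gödel ¬ of 0.3 = 0 (operand ≠ 0)
¬p: Gödel ¬ of 0.8 = 0 (operand ≠ 0)
(p ∨ ¬p) = max(0.8, 0) = 0.8
(¬r ∧ (p ∨ ¬p)) = min(0, 0.8) = 0
(q ∨ (¬r ∧ (p ∨ ¬p))) = max(0.1, 0) = 0.1
((q ∨ ¬q) ∨ (q ∨ (¬r ∧ (p ∨ ¬p)))) = max(0.1, 0.1) = 0.1
¬((q ∨ ¬q) ∨ (q ∨ (¬r ∧ (p ∨ ¬p)))): Gödel ¬ of 0.1 = 0 (operand ≠ 0)
¬q: Gödel ¬ of 0.1 = 0 (operand ≠ 0)
¬p: Gödel ¬ of 0.8 = 0 (operand ≠ 0)
¬p: Gödel ¬ of 0.8 = 0 (operand ≠ 0)
(¬p ∧ ¬p) = min(0, 0) = 0
(¬q ∨ (¬p ∧ ¬p)) = max(0, 0) = 0
(¬((q ∨ ¬q) ∨ (q ∨ (¬r ∧ (p ∨ ¬p)))) ∨ (¬q ∨ (¬p ∧ ¬p))) = max(0, 0) = 0
¬p: Gödel ¬ of 0.8 = 0 (operand ≠ 0)
(p ∨ ¬p) = max(0.8, 0) = 0.8
¬r: Gödel ¬ of 0.3 = 0 (operand ≠ 0)
((p ∨ ¬p) ∧ ¬r) = min(0.8, 0) = 0
¬((p ∨ ¬p) ∧ ¬r): Gödel ¬ of 0 = 1 (operand is 0)
((¬((q ∨ ¬q) ∨ (q ∨ (¬r ∧ (p ∨ ¬p)))) ∨ (¬q ∨ (¬p ∧ ¬p))) ⊃ ¬((p ∨ ¬p) ∧ ¬r)): 0 ≤ 1, so result = 1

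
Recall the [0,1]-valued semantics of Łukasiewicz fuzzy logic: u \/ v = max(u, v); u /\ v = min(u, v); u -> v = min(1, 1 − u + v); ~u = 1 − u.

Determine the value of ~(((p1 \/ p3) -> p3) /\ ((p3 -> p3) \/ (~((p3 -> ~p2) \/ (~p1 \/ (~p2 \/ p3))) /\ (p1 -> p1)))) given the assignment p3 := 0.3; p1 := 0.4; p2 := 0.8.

0.10

(p1 \/ p3) = max(0.4, 0.3) = 0.4
((p1 \/ p3) -> p3): min(1, 1 − 0.4 + 0.3) = 0.9
(p3 -> p3): min(1, 1 − 0.3 + 0.3) = 1
~p2: Łukasiewicz ¬ gives 1 − 0.8 = 0.2
(p3 -> ~p2): min(1, 1 − 0.3 + 0.2) = 0.9
~p1: Łukasiewicz ¬ gives 1 − 0.4 = 0.6
~p2: Łukasiewicz ¬ gives 1 − 0.8 = 0.2
(~p2 \/ p3) = max(0.2, 0.3) = 0.3
(~p1 \/ (~p2 \/ p3)) = max(0.6, 0.3) = 0.6
((p3 -> ~p2) \/ (~p1 \/ (~p2 \/ p3))) = max(0.9, 0.6) = 0.9
~((p3 -> ~p2) \/ (~p1 \/ (~p2 \/ p3))): Łukasiewicz ¬ gives 1 − 0.9 = 0.1
(p1 -> p1): min(1, 1 − 0.4 + 0.4) = 1
(~((p3 -> ~p2) \/ (~p1 \/ (~p2 \/ p3))) /\ (p1 -> p1)) = min(0.1, 1) = 0.1
((p3 -> p3) \/ (~((p3 -> ~p2) \/ (~p1 \/ (~p2 \/ p3))) /\ (p1 -> p1))) = max(1, 0.1) = 1
(((p1 \/ p3) -> p3) /\ ((p3 -> p3) \/ (~((p3 -> ~p2) \/ (~p1 \/ (~p2 \/ p3))) /\ (p1 -> p1)))) = min(0.9, 1) = 0.9
~(((p1 \/ p3) -> p3) /\ ((p3 -> p3) \/ (~((p3 -> ~p2) \/ (~p1 \/ (~p2 \/ p3))) /\ (p1 -> p1)))): Łukasiewicz ¬ gives 1 − 0.9 = 0.1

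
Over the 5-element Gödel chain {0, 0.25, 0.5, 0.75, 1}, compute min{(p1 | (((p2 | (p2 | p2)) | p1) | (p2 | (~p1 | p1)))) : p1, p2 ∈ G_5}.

The minimum is attained at p1 = 0.25, p2 = 0:
  (p2 | p2) = max(0, 0) = 0
  (p2 | (p2 | p2)) = max(0, 0) = 0
  ((p2 | (p2 | p2)) | p1) = max(0, 0.25) = 0.25
  ~p1: Gödel ¬ of 0.25 = 0 (operand ≠ 0)
  (~p1 | p1) = max(0, 0.25) = 0.25
  (p2 | (~p1 | p1)) = max(0, 0.25) = 0.25
  (((p2 | (p2 | p2)) | p1) | (p2 | (~p1 | p1))) = max(0.25, 0.25) = 0.25
  (p1 | (((p2 | (p2 | p2)) | p1) | (p2 | (~p1 | p1)))) = max(0.25, 0.25) = 0.25
Checking all 25 assignments confirms none give a value below 0.25.

0.25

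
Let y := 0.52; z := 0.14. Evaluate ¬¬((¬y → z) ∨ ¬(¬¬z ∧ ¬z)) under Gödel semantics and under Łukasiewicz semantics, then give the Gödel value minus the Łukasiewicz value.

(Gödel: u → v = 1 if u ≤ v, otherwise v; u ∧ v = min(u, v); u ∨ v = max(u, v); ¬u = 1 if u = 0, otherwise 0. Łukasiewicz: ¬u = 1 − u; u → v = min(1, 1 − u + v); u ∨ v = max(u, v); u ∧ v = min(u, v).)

0.14

Gödel evaluation:
  ¬y: Gödel ¬ of 0.52 = 0 (operand ≠ 0)
  (¬y → z): 0 ≤ 0.14, so result = 1
  ¬z: Gödel ¬ of 0.14 = 0 (operand ≠ 0)
  ¬¬z: Gödel ¬ of 0 = 1 (operand is 0)
  ¬z: Gödel ¬ of 0.14 = 0 (operand ≠ 0)
  (¬¬z ∧ ¬z) = min(1, 0) = 0
  ¬(¬¬z ∧ ¬z): Gödel ¬ of 0 = 1 (operand is 0)
  ((¬y → z) ∨ ¬(¬¬z ∧ ¬z)) = max(1, 1) = 1
  ¬((¬y → z) ∨ ¬(¬¬z ∧ ¬z)): Gödel ¬ of 1 = 0 (operand ≠ 0)
  ¬¬((¬y → z) ∨ ¬(¬¬z ∧ ¬z)): Gödel ¬ of 0 = 1 (operand is 0)
  Gödel value = 1
Łukasiewicz evaluation:
  ¬y: Łukasiewicz ¬ gives 1 − 0.52 = 0.48
  (¬y → z): min(1, 1 − 0.48 + 0.14) = 0.66
  ¬z: Łukasiewicz ¬ gives 1 − 0.14 = 0.86
  ¬¬z: Łukasiewicz ¬ gives 1 − 0.86 = 0.14
  ¬z: Łukasiewicz ¬ gives 1 − 0.14 = 0.86
  (¬¬z ∧ ¬z) = min(0.14, 0.86) = 0.14
  ¬(¬¬z ∧ ¬z): Łukasiewicz ¬ gives 1 − 0.14 = 0.86
  ((¬y → z) ∨ ¬(¬¬z ∧ ¬z)) = max(0.66, 0.86) = 0.86
  ¬((¬y → z) ∨ ¬(¬¬z ∧ ¬z)): Łukasiewicz ¬ gives 1 − 0.86 = 0.14
  ¬¬((¬y → z) ∨ ¬(¬¬z ∧ ¬z)): Łukasiewicz ¬ gives 1 − 0.14 = 0.86
  Łukasiewicz value = 0.86
Difference: 1 − 0.86 = 0.14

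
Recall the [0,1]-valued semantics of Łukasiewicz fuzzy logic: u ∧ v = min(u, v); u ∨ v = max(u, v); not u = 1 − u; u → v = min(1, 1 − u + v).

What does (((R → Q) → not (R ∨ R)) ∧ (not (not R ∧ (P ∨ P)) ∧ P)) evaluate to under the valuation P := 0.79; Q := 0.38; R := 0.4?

0.40

(R → Q): min(1, 1 − 0.4 + 0.38) = 0.98
(R ∨ R) = max(0.4, 0.4) = 0.4
not (R ∨ R): Łukasiewicz ¬ gives 1 − 0.4 = 0.6
((R → Q) → not (R ∨ R)): min(1, 1 − 0.98 + 0.6) = 0.62
not R: Łukasiewicz ¬ gives 1 − 0.4 = 0.6
(P ∨ P) = max(0.79, 0.79) = 0.79
(not R ∧ (P ∨ P)) = min(0.6, 0.79) = 0.6
not (not R ∧ (P ∨ P)): Łukasiewicz ¬ gives 1 − 0.6 = 0.4
(not (not R ∧ (P ∨ P)) ∧ P) = min(0.4, 0.79) = 0.4
(((R → Q) → not (R ∨ R)) ∧ (not (not R ∧ (P ∨ P)) ∧ P)) = min(0.62, 0.4) = 0.4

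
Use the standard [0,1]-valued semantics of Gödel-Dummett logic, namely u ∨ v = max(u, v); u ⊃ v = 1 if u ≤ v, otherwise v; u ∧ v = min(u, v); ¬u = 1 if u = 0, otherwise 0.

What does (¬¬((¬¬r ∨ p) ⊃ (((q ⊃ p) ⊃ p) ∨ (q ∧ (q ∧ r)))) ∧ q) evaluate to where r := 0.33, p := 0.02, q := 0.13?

0.13

¬r: Gödel ¬ of 0.33 = 0 (operand ≠ 0)
¬¬r: Gödel ¬ of 0 = 1 (operand is 0)
(¬¬r ∨ p) = max(1, 0.02) = 1
(q ⊃ p): 0.13 > 0.02, so result = 0.02
((q ⊃ p) ⊃ p): 0.02 ≤ 0.02, so result = 1
(q ∧ r) = min(0.13, 0.33) = 0.13
(q ∧ (q ∧ r)) = min(0.13, 0.13) = 0.13
(((q ⊃ p) ⊃ p) ∨ (q ∧ (q ∧ r))) = max(1, 0.13) = 1
((¬¬r ∨ p) ⊃ (((q ⊃ p) ⊃ p) ∨ (q ∧ (q ∧ r)))): 1 ≤ 1, so result = 1
¬((¬¬r ∨ p) ⊃ (((q ⊃ p) ⊃ p) ∨ (q ∧ (q ∧ r)))): Gödel ¬ of 1 = 0 (operand ≠ 0)
¬¬((¬¬r ∨ p) ⊃ (((q ⊃ p) ⊃ p) ∨ (q ∧ (q ∧ r)))): Gödel ¬ of 0 = 1 (operand is 0)
(¬¬((¬¬r ∨ p) ⊃ (((q ⊃ p) ⊃ p) ∨ (q ∧ (q ∧ r)))) ∧ q) = min(1, 0.13) = 0.13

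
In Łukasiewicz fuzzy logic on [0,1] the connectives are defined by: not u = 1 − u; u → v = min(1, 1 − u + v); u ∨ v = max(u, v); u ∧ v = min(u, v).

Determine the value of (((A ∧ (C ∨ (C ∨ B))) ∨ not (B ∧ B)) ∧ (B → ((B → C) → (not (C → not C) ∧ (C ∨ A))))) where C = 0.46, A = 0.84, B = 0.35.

0.65

(C ∨ B) = max(0.46, 0.35) = 0.46
(C ∨ (C ∨ B)) = max(0.46, 0.46) = 0.46
(A ∧ (C ∨ (C ∨ B))) = min(0.84, 0.46) = 0.46
(B ∧ B) = min(0.35, 0.35) = 0.35
not (B ∧ B): Łukasiewicz ¬ gives 1 − 0.35 = 0.65
((A ∧ (C ∨ (C ∨ B))) ∨ not (B ∧ B)) = max(0.46, 0.65) = 0.65
(B → C): min(1, 1 − 0.35 + 0.46) = 1
not C: Łukasiewicz ¬ gives 1 − 0.46 = 0.54
(C → not C): min(1, 1 − 0.46 + 0.54) = 1
not (C → not C): Łukasiewicz ¬ gives 1 − 1 = 0
(C ∨ A) = max(0.46, 0.84) = 0.84
(not (C → not C) ∧ (C ∨ A)) = min(0, 0.84) = 0
((B → C) → (not (C → not C) ∧ (C ∨ A))): min(1, 1 − 1 + 0) = 0
(B → ((B → C) → (not (C → not C) ∧ (C ∨ A)))): min(1, 1 − 0.35 + 0) = 0.65
(((A ∧ (C ∨ (C ∨ B))) ∨ not (B ∧ B)) ∧ (B → ((B → C) → (not (C → not C) ∧ (C ∨ A))))) = min(0.65, 0.65) = 0.65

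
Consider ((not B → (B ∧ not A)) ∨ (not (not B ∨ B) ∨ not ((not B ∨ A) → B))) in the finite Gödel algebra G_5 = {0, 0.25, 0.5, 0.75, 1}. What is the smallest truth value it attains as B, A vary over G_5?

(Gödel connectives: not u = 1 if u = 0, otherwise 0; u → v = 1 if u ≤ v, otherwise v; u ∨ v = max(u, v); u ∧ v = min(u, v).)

Every assignment gives 1. For instance at B = 0, A = 0:
  not B: Gödel ¬ of 0 = 1 (operand is 0)
  not A: Gödel ¬ of 0 = 1 (operand is 0)
  (B ∧ not A) = min(0, 1) = 0
  (not B → (B ∧ not A)): 1 > 0, so result = 0
  not B: Gödel ¬ of 0 = 1 (operand is 0)
  (not B ∨ B) = max(1, 0) = 1
  not (not B ∨ B): Gödel ¬ of 1 = 0 (operand ≠ 0)
  not B: Gödel ¬ of 0 = 1 (operand is 0)
  (not B ∨ A) = max(1, 0) = 1
  ((not B ∨ A) → B): 1 > 0, so result = 0
  not ((not B ∨ A) → B): Gödel ¬ of 0 = 1 (operand is 0)
  (not (not B ∨ B) ∨ not ((not B ∨ A) → B)) = max(0, 1) = 1
  ((not B → (B ∧ not A)) ∨ (not (not B ∨ B) ∨ not ((not B ∨ A) → B))) = max(0, 1) = 1
All 25 assignments give value 1 — the formula is a G_5-tautology.

1.00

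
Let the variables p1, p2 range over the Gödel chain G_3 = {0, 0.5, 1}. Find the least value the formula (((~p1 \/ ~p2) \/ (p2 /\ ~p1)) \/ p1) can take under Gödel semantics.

The minimum is attained at p1 = 0.5, p2 = 0.5:
  ~p1: Gödel ¬ of 0.5 = 0 (operand ≠ 0)
  ~p2: Gödel ¬ of 0.5 = 0 (operand ≠ 0)
  (~p1 \/ ~p2) = max(0, 0) = 0
  ~p1: Gödel ¬ of 0.5 = 0 (operand ≠ 0)
  (p2 /\ ~p1) = min(0.5, 0) = 0
  ((~p1 \/ ~p2) \/ (p2 /\ ~p1)) = max(0, 0) = 0
  (((~p1 \/ ~p2) \/ (p2 /\ ~p1)) \/ p1) = max(0, 0.5) = 0.5
Checking all 9 assignments confirms none give a value below 0.50.

0.50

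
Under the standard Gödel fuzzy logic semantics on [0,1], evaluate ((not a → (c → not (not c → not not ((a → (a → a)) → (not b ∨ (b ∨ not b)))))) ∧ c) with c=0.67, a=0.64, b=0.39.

0.67

not a: Gödel ¬ of 0.64 = 0 (operand ≠ 0)
not c: Gödel ¬ of 0.67 = 0 (operand ≠ 0)
(a → a): 0.64 ≤ 0.64, so result = 1
(a → (a → a)): 0.64 ≤ 1, so result = 1
not b: Gödel ¬ of 0.39 = 0 (operand ≠ 0)
not b: Gödel ¬ of 0.39 = 0 (operand ≠ 0)
(b ∨ not b) = max(0.39, 0) = 0.39
(not b ∨ (b ∨ not b)) = max(0, 0.39) = 0.39
((a → (a → a)) → (not b ∨ (b ∨ not b))): 1 > 0.39, so result = 0.39
not ((a → (a → a)) → (not b ∨ (b ∨ not b))): Gödel ¬ of 0.39 = 0 (operand ≠ 0)
not not ((a → (a → a)) → (not b ∨ (b ∨ not b))): Gödel ¬ of 0 = 1 (operand is 0)
(not c → not not ((a → (a → a)) → (not b ∨ (b ∨ not b)))): 0 ≤ 1, so result = 1
not (not c → not not ((a → (a → a)) → (not b ∨ (b ∨ not b)))): Gödel ¬ of 1 = 0 (operand ≠ 0)
(c → not (not c → not not ((a → (a → a)) → (not b ∨ (b ∨ not b))))): 0.67 > 0, so result = 0
(not a → (c → not (not c → not not ((a → (a → a)) → (not b ∨ (b ∨ not b)))))): 0 ≤ 0, so result = 1
((not a → (c → not (not c → not not ((a → (a → a)) → (not b ∨ (b ∨ not b)))))) ∧ c) = min(1, 0.67) = 0.67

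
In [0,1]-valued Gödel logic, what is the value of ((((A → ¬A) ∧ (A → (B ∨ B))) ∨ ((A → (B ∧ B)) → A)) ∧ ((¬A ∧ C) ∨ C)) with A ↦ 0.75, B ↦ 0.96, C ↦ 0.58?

0.58

¬A: Gödel ¬ of 0.75 = 0 (operand ≠ 0)
(A → ¬A): 0.75 > 0, so result = 0
(B ∨ B) = max(0.96, 0.96) = 0.96
(A → (B ∨ B)): 0.75 ≤ 0.96, so result = 1
((A → ¬A) ∧ (A → (B ∨ B))) = min(0, 1) = 0
(B ∧ B) = min(0.96, 0.96) = 0.96
(A → (B ∧ B)): 0.75 ≤ 0.96, so result = 1
((A → (B ∧ B)) → A): 1 > 0.75, so result = 0.75
(((A → ¬A) ∧ (A → (B ∨ B))) ∨ ((A → (B ∧ B)) → A)) = max(0, 0.75) = 0.75
¬A: Gödel ¬ of 0.75 = 0 (operand ≠ 0)
(¬A ∧ C) = min(0, 0.58) = 0
((¬A ∧ C) ∨ C) = max(0, 0.58) = 0.58
((((A → ¬A) ∧ (A → (B ∨ B))) ∨ ((A → (B ∧ B)) → A)) ∧ ((¬A ∧ C) ∨ C)) = min(0.75, 0.58) = 0.58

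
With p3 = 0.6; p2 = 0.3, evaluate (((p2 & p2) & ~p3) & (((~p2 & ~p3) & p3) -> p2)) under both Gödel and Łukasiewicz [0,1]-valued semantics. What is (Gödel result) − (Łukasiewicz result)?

Gödel evaluation:
  (p2 & p2) = min(0.3, 0.3) = 0.3
  ~p3: Gödel ¬ of 0.6 = 0 (operand ≠ 0)
  ((p2 & p2) & ~p3) = min(0.3, 0) = 0
  ~p2: Gödel ¬ of 0.3 = 0 (operand ≠ 0)
  ~p3: Gödel ¬ of 0.6 = 0 (operand ≠ 0)
  (~p2 & ~p3) = min(0, 0) = 0
  ((~p2 & ~p3) & p3) = min(0, 0.6) = 0
  (((~p2 & ~p3) & p3) -> p2): 0 ≤ 0.3, so result = 1
  (((p2 & p2) & ~p3) & (((~p2 & ~p3) & p3) -> p2)) = min(0, 1) = 0
  Gödel value = 0
Łukasiewicz evaluation:
  (p2 & p2) = min(0.3, 0.3) = 0.3
  ~p3: Łukasiewicz ¬ gives 1 − 0.6 = 0.4
  ((p2 & p2) & ~p3) = min(0.3, 0.4) = 0.3
  ~p2: Łukasiewicz ¬ gives 1 − 0.3 = 0.7
  ~p3: Łukasiewicz ¬ gives 1 − 0.6 = 0.4
  (~p2 & ~p3) = min(0.7, 0.4) = 0.4
  ((~p2 & ~p3) & p3) = min(0.4, 0.6) = 0.4
  (((~p2 & ~p3) & p3) -> p2): min(1, 1 − 0.4 + 0.3) = 0.9
  (((p2 & p2) & ~p3) & (((~p2 & ~p3) & p3) -> p2)) = min(0.3, 0.9) = 0.3
  Łukasiewicz value = 0.3
Difference: 0 − 0.3 = -0.30

-0.30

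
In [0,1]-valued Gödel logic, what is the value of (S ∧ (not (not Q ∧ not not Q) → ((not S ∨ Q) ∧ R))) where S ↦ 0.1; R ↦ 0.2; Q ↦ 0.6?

not Q: Gödel ¬ of 0.6 = 0 (operand ≠ 0)
not Q: Gödel ¬ of 0.6 = 0 (operand ≠ 0)
not not Q: Gödel ¬ of 0 = 1 (operand is 0)
(not Q ∧ not not Q) = min(0, 1) = 0
not (not Q ∧ not not Q): Gödel ¬ of 0 = 1 (operand is 0)
not S: Gödel ¬ of 0.1 = 0 (operand ≠ 0)
(not S ∨ Q) = max(0, 0.6) = 0.6
((not S ∨ Q) ∧ R) = min(0.6, 0.2) = 0.2
(not (not Q ∧ not not Q) → ((not S ∨ Q) ∧ R)): 1 > 0.2, so result = 0.2
(S ∧ (not (not Q ∧ not not Q) → ((not S ∨ Q) ∧ R))) = min(0.1, 0.2) = 0.1

0.10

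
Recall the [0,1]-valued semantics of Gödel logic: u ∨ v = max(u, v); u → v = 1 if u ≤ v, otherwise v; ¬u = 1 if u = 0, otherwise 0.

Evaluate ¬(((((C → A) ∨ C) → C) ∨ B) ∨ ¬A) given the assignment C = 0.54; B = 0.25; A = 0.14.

0.00

(C → A): 0.54 > 0.14, so result = 0.14
((C → A) ∨ C) = max(0.14, 0.54) = 0.54
(((C → A) ∨ C) → C): 0.54 ≤ 0.54, so result = 1
((((C → A) ∨ C) → C) ∨ B) = max(1, 0.25) = 1
¬A: Gödel ¬ of 0.14 = 0 (operand ≠ 0)
(((((C → A) ∨ C) → C) ∨ B) ∨ ¬A) = max(1, 0) = 1
¬(((((C → A) ∨ C) → C) ∨ B) ∨ ¬A): Gödel ¬ of 1 = 0 (operand ≠ 0)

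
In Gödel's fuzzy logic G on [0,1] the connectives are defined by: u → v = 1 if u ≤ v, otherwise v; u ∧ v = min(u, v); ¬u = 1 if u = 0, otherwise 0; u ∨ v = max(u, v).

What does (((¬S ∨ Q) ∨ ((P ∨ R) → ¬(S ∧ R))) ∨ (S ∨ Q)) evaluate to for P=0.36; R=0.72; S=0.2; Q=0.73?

0.73

¬S: Gödel ¬ of 0.2 = 0 (operand ≠ 0)
(¬S ∨ Q) = max(0, 0.73) = 0.73
(P ∨ R) = max(0.36, 0.72) = 0.72
(S ∧ R) = min(0.2, 0.72) = 0.2
¬(S ∧ R): Gödel ¬ of 0.2 = 0 (operand ≠ 0)
((P ∨ R) → ¬(S ∧ R)): 0.72 > 0, so result = 0
((¬S ∨ Q) ∨ ((P ∨ R) → ¬(S ∧ R))) = max(0.73, 0) = 0.73
(S ∨ Q) = max(0.2, 0.73) = 0.73
(((¬S ∨ Q) ∨ ((P ∨ R) → ¬(S ∧ R))) ∨ (S ∨ Q)) = max(0.73, 0.73) = 0.73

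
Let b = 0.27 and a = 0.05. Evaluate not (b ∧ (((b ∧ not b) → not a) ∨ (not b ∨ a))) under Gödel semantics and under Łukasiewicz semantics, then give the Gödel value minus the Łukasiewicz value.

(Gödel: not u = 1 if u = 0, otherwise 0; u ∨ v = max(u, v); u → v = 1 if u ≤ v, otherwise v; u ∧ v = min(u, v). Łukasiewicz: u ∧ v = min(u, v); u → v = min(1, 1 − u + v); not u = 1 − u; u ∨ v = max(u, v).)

Gödel evaluation:
  not b: Gödel ¬ of 0.27 = 0 (operand ≠ 0)
  (b ∧ not b) = min(0.27, 0) = 0
  not a: Gödel ¬ of 0.05 = 0 (operand ≠ 0)
  ((b ∧ not b) → not a): 0 ≤ 0, so result = 1
  not b: Gödel ¬ of 0.27 = 0 (operand ≠ 0)
  (not b ∨ a) = max(0, 0.05) = 0.05
  (((b ∧ not b) → not a) ∨ (not b ∨ a)) = max(1, 0.05) = 1
  (b ∧ (((b ∧ not b) → not a) ∨ (not b ∨ a))) = min(0.27, 1) = 0.27
  not (b ∧ (((b ∧ not b) → not a) ∨ (not b ∨ a))): Gödel ¬ of 0.27 = 0 (operand ≠ 0)
  Gödel value = 0
Łukasiewicz evaluation:
  not b: Łukasiewicz ¬ gives 1 − 0.27 = 0.73
  (b ∧ not b) = min(0.27, 0.73) = 0.27
  not a: Łukasiewicz ¬ gives 1 − 0.05 = 0.95
  ((b ∧ not b) → not a): min(1, 1 − 0.27 + 0.95) = 1
  not b: Łukasiewicz ¬ gives 1 − 0.27 = 0.73
  (not b ∨ a) = max(0.73, 0.05) = 0.73
  (((b ∧ not b) → not a) ∨ (not b ∨ a)) = max(1, 0.73) = 1
  (b ∧ (((b ∧ not b) → not a) ∨ (not b ∨ a))) = min(0.27, 1) = 0.27
  not (b ∧ (((b ∧ not b) → not a) ∨ (not b ∨ a))): Łukasiewicz ¬ gives 1 − 0.27 = 0.73
  Łukasiewicz value = 0.73
Difference: 0 − 0.73 = -0.73

-0.73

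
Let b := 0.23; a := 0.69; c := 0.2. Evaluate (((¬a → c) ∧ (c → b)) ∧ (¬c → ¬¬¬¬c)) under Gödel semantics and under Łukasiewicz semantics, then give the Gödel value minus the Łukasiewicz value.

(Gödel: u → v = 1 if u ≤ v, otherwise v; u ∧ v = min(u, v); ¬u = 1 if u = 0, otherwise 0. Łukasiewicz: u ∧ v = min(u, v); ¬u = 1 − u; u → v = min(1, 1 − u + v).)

Gödel evaluation:
  ¬a: Gödel ¬ of 0.69 = 0 (operand ≠ 0)
  (¬a → c): 0 ≤ 0.2, so result = 1
  (c → b): 0.2 ≤ 0.23, so result = 1
  ((¬a → c) ∧ (c → b)) = min(1, 1) = 1
  ¬c: Gödel ¬ of 0.2 = 0 (operand ≠ 0)
  ¬c: Gödel ¬ of 0.2 = 0 (operand ≠ 0)
  ¬¬c: Gödel ¬ of 0 = 1 (operand is 0)
  ¬¬¬c: Gödel ¬ of 1 = 0 (operand ≠ 0)
  ¬¬¬¬c: Gödel ¬ of 0 = 1 (operand is 0)
  (¬c → ¬¬¬¬c): 0 ≤ 1, so result = 1
  (((¬a → c) ∧ (c → b)) ∧ (¬c → ¬¬¬¬c)) = min(1, 1) = 1
  Gödel value = 1
Łukasiewicz evaluation:
  ¬a: Łukasiewicz ¬ gives 1 − 0.69 = 0.31
  (¬a → c): min(1, 1 − 0.31 + 0.2) = 0.89
  (c → b): min(1, 1 − 0.2 + 0.23) = 1
  ((¬a → c) ∧ (c → b)) = min(0.89, 1) = 0.89
  ¬c: Łukasiewicz ¬ gives 1 − 0.2 = 0.8
  ¬c: Łukasiewicz ¬ gives 1 − 0.2 = 0.8
  ¬¬c: Łukasiewicz ¬ gives 1 − 0.8 = 0.2
  ¬¬¬c: Łukasiewicz ¬ gives 1 − 0.2 = 0.8
  ¬¬¬¬c: Łukasiewicz ¬ gives 1 − 0.8 = 0.2
  (¬c → ¬¬¬¬c): min(1, 1 − 0.8 + 0.2) = 0.4
  (((¬a → c) ∧ (c → b)) ∧ (¬c → ¬¬¬¬c)) = min(0.89, 0.4) = 0.4
  Łukasiewicz value = 0.4
Difference: 1 − 0.4 = 0.60

0.60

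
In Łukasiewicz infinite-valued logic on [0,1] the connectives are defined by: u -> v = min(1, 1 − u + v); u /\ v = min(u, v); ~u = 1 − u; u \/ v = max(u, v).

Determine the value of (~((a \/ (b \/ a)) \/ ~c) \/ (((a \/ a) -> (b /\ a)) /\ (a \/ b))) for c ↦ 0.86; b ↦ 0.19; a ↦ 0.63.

0.56

(b \/ a) = max(0.19, 0.63) = 0.63
(a \/ (b \/ a)) = max(0.63, 0.63) = 0.63
~c: Łukasiewicz ¬ gives 1 − 0.86 = 0.14
((a \/ (b \/ a)) \/ ~c) = max(0.63, 0.14) = 0.63
~((a \/ (b \/ a)) \/ ~c): Łukasiewicz ¬ gives 1 − 0.63 = 0.37
(a \/ a) = max(0.63, 0.63) = 0.63
(b /\ a) = min(0.19, 0.63) = 0.19
((a \/ a) -> (b /\ a)): min(1, 1 − 0.63 + 0.19) = 0.56
(a \/ b) = max(0.63, 0.19) = 0.63
(((a \/ a) -> (b /\ a)) /\ (a \/ b)) = min(0.56, 0.63) = 0.56
(~((a \/ (b \/ a)) \/ ~c) \/ (((a \/ a) -> (b /\ a)) /\ (a \/ b))) = max(0.37, 0.56) = 0.56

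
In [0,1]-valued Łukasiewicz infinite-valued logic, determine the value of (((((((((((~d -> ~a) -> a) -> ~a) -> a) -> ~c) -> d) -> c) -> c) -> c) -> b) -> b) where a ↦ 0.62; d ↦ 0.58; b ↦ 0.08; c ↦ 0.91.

~d: Łukasiewicz ¬ gives 1 − 0.58 = 0.42
~a: Łukasiewicz ¬ gives 1 − 0.62 = 0.38
(~d -> ~a): min(1, 1 − 0.42 + 0.38) = 0.96
((~d -> ~a) -> a): min(1, 1 − 0.96 + 0.62) = 0.66
~a: Łukasiewicz ¬ gives 1 − 0.62 = 0.38
(((~d -> ~a) -> a) -> ~a): min(1, 1 − 0.66 + 0.38) = 0.72
((((~d -> ~a) -> a) -> ~a) -> a): min(1, 1 − 0.72 + 0.62) = 0.9
~c: Łukasiewicz ¬ gives 1 − 0.91 = 0.09
(((((~d -> ~a) -> a) -> ~a) -> a) -> ~c): min(1, 1 − 0.9 + 0.09) = 0.19
((((((~d -> ~a) -> a) -> ~a) -> a) -> ~c) -> d): min(1, 1 − 0.19 + 0.58) = 1
(((((((~d -> ~a) -> a) -> ~a) -> a) -> ~c) -> d) -> c): min(1, 1 − 1 + 0.91) = 0.91
((((((((~d -> ~a) -> a) -> ~a) -> a) -> ~c) -> d) -> c) -> c): min(1, 1 − 0.91 + 0.91) = 1
(((((((((~d -> ~a) -> a) -> ~a) -> a) -> ~c) -> d) -> c) -> c) -> c): min(1, 1 − 1 + 0.91) = 0.91
((((((((((~d -> ~a) -> a) -> ~a) -> a) -> ~c) -> d) -> c) -> c) -> c) -> b): min(1, 1 − 0.91 + 0.08) = 0.17
(((((((((((~d -> ~a) -> a) -> ~a) -> a) -> ~c) -> d) -> c) -> c) -> c) -> b) -> b): min(1, 1 − 0.17 + 0.08) = 0.91

0.91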